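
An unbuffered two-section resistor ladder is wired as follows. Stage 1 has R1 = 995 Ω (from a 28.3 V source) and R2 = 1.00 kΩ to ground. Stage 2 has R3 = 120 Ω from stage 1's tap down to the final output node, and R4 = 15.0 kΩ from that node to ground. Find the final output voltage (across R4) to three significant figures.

Stage 2 presents R3+R4 = 15120 Ω as a load on stage 1's tap.
Stage 1's lower leg becomes R2‖(R3+R4) = 938.0 Ω, so V_mid = 28.3 × 938.0/1933 = 13.73 V.
Stage 2 is itself unloaded: V_out = V_mid × R4/(R3+R4) = 13.73 × 15000/15120 = 13.6 V.

V_out ≈ 13.6 V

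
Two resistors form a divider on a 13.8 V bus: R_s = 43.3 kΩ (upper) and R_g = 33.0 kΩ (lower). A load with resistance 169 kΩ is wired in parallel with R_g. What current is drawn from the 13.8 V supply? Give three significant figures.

I ≈ 0.195 mA

R_g‖R_L = 27.61 kΩ, so the source sees R_s + R_g‖R_L = 70.91 kΩ.
I = 13.8 V / 70.91 kΩ = 0.195 mA.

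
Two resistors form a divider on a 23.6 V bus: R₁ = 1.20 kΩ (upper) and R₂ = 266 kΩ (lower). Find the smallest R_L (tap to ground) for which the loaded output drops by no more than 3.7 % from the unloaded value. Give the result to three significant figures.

Output resistance R_th = R₁‖R₂ = (1.20 × 266)/267.2 = 1.195 kΩ.
The fractional drop is R_th/(R_th + R_L); requiring this ≤ 0.0370 gives R_L ≥ R_th(1/0.0370 − 1) = 1.195 × 26.03 = 31.1 kΩ.

R_L(min) ≈ 31.1 kΩ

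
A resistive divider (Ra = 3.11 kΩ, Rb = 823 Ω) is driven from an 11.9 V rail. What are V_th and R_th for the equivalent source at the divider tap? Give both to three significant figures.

V_th = 2.49 V, R_th = 651 Ω

V_th is the open-circuit tap voltage: 11.9 × 823/(3110 + 823) = 2.49 V.
With the supply zeroed, Ra and Rb appear in parallel from the tap: R_th = Ra‖Rb = (3110 × 823)/3933 = 651 Ω.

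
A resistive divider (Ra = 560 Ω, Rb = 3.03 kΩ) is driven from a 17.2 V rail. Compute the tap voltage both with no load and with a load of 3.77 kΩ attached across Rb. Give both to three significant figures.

Open-circuit: V = 17.2 × 3030/(560 + 3030) = 14.5 V.
With the load, Rb becomes Rb‖R_L = 1680 Ω, so V = 17.2 × 1680/2240 = 12.9 V.

Unloaded: 14.5 V; loaded: 12.9 V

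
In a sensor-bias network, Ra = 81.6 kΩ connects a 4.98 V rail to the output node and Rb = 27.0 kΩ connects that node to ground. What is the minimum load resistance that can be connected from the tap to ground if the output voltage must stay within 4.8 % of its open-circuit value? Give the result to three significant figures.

Output resistance R_th = Ra‖Rb = (81.6 × 27.0)/108.6 = 20.29 kΩ.
The fractional drop is R_th/(R_th + R_L); requiring this ≤ 0.0480 gives R_L ≥ R_th(1/0.0480 − 1) = 20.29 × 19.83 = 402 kΩ.

R_L(min) ≈ 402 kΩ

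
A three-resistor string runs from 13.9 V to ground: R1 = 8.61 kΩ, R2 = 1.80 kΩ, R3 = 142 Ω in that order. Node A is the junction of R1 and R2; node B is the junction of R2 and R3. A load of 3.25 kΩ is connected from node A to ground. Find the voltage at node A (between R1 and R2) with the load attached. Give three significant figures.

Below node A the series string R2+R3 = 1942 Ω sits in parallel with the 3250 Ω load: 1216 Ω.
V_A = 13.9 × 1216/(8610 + 1216) = 1.72 V.

V ≈ 1.72 V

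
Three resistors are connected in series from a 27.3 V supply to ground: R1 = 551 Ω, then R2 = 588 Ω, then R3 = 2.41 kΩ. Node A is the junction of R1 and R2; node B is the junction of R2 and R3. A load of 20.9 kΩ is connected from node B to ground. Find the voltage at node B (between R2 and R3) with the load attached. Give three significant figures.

At node B, R3 is in parallel with the load: R3‖R_L = 2161 Ω.
Below node A the resistance is R2 + (R3‖R_L) = 2749 Ω, so V_A = 27.3 × 2749/3300 = 22.74 V.
Then V_B = V_A × (R3‖R_L)/(R2 + R3‖R_L) = 22.74 × 2161/2749 = 17.9 V.

V ≈ 17.9 V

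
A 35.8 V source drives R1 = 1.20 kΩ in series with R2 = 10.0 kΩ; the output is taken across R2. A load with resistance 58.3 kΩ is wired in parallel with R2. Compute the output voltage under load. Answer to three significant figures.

The load sits in parallel with R2: R2‖R_L = (10.0 × 58.3) / (10.0 + 58.3) = 8.536 kΩ.
V_out = 35.8 × 8.536 / (1.20 + 8.536) = 35.8 × 8.536/9.736 = 31.4 V.

V_out ≈ 31.4 V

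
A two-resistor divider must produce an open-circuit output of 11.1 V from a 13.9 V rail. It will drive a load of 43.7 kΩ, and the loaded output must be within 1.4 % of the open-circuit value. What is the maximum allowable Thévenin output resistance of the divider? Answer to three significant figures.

Loading drop = R_th/(R_th + R_L) ≤ 0.0140, so R_th ≤ R_L · ε/(1−ε) = 43.7 kΩ × 0.0140/0.9860 = 620 Ω.

R_th ≤ 620 Ω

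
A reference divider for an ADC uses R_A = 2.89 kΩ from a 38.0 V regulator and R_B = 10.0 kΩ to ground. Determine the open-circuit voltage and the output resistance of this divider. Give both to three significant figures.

V_th = 29.5 V, R_th = 2.24 kΩ

V_th is the open-circuit tap voltage: 38.0 × 10.0/(2.89 + 10.0) = 29.5 V.
With the supply zeroed, R_A and R_B appear in parallel from the tap: R_th = R_A‖R_B = (2.89 × 10.0)/12.89 = 2.24 kΩ.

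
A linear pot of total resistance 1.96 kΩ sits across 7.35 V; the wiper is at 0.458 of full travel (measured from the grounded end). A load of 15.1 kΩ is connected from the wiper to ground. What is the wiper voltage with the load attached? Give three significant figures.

The wiper splits the pot into (1−α)R = 1062 Ω above and αR = 897.7 Ω below.
Lower section ‖ load = 847.3 Ω.
V_wiper = 7.35 × 847.3/(1062 + 847.3) = 3.26 V.

V ≈ 3.26 V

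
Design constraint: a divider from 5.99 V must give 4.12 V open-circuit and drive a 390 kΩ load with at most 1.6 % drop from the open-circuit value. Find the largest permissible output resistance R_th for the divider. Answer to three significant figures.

Loading drop = R_th/(R_th + R_L) ≤ 0.0160, so R_th ≤ R_L · ε/(1−ε) = 390 kΩ × 0.0160/0.9840 = 6.34 kΩ.

R_th ≤ 6.34 kΩ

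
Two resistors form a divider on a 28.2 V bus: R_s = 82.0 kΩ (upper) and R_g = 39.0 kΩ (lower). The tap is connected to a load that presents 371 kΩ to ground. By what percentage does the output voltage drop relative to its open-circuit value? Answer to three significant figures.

The divider's output (Thévenin) resistance is R_s‖R_g = 26.43 kΩ.
Fractional drop under load = R_th/(R_th + R_L) = 26.43 / (26.43 + 371) = 0.06650.
So the output falls by 6.65 %.

6.65 %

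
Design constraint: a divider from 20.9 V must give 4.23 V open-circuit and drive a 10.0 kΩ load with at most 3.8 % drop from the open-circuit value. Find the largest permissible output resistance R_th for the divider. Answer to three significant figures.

Loading drop = R_th/(R_th + R_L) ≤ 0.0380, so R_th ≤ R_L · ε/(1−ε) = 10.0 kΩ × 0.0380/0.9620 = 395 Ω.
(Any R1, R2 with R2/(R1+R2) = 0.202 and R1‖R2 ≤ 395 Ω will meet the spec.)

R_th ≤ 395 Ω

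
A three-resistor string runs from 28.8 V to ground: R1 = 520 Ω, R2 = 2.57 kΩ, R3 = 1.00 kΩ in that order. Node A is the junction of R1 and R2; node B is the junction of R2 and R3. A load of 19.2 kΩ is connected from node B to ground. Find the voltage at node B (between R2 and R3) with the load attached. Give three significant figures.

V ≈ 6.77 V

At node B, R3 is in parallel with the load: R3‖R_L = 950.5 Ω.
Below node A the resistance is R2 + (R3‖R_L) = 3520 Ω, so V_A = 28.8 × 3520/4040 = 25.09 V.
Then V_B = V_A × (R3‖R_L)/(R2 + R3‖R_L) = 25.09 × 950.5/3520 = 6.77 V.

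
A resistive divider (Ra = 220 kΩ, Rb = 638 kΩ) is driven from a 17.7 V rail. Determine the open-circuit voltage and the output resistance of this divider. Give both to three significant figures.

V_th = 13.2 V, R_th = 164 kΩ

V_th is the open-circuit tap voltage: 17.7 × 638/(220 + 638) = 13.2 V.
With the supply zeroed, Ra and Rb appear in parallel from the tap: R_th = Ra‖Rb = (220 × 638)/858.0 = 164 kΩ.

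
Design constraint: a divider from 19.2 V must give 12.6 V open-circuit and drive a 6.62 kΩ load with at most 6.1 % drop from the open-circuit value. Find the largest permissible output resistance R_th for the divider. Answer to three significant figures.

Loading drop = R_th/(R_th + R_L) ≤ 0.0610, so R_th ≤ R_L · ε/(1−ε) = 6.62 kΩ × 0.0610/0.9390 = 430 Ω.

R_th ≤ 430 Ω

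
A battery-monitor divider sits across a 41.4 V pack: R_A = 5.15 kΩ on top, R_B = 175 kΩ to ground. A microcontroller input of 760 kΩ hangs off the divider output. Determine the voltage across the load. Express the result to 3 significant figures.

The load sits in parallel with R_B: R_B‖R_L = (175 × 760) / (175 + 760) = 142.2 kΩ.
V_out = 41.4 × 142.2 / (5.15 + 142.2) = 41.4 × 142.2/147.4 = 40.0 V.

V_out ≈ 40.0 V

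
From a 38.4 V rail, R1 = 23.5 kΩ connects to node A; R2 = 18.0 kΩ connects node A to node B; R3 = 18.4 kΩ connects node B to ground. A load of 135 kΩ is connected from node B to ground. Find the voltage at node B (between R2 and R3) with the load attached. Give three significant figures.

V ≈ 10.8 V

At node B, R3 is in parallel with the load: R3‖R_L = 16.19 kΩ.
Below node A the resistance is R2 + (R3‖R_L) = 34.19 kΩ, so V_A = 38.4 × 34.19/57.69 = 22.76 V.
Then V_B = V_A × (R3‖R_L)/(R2 + R3‖R_L) = 22.76 × 16.19/34.19 = 10.8 V.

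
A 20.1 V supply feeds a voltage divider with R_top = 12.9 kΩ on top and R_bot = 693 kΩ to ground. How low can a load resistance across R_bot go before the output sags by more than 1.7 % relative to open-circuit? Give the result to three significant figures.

R_L(min) ≈ 732 kΩ

Output resistance R_th = R_top‖R_bot = (12.9 × 693)/705.9 = 12.66 kΩ.
The fractional drop is R_th/(R_th + R_L); requiring this ≤ 0.0170 gives R_L ≥ R_th(1/0.0170 − 1) = 12.66 × 57.82 = 732 kΩ.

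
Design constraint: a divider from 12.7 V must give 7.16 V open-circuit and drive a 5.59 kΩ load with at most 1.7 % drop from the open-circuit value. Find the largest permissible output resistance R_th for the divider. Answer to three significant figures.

R_th ≤ 96.7 Ω

Loading drop = R_th/(R_th + R_L) ≤ 0.0170, so R_th ≤ R_L · ε/(1−ε) = 5.59 kΩ × 0.0170/0.9830 = 96.7 Ω.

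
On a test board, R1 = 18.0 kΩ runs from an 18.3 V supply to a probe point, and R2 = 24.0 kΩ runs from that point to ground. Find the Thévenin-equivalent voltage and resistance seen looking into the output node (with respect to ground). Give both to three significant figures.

V_th = 10.5 V, R_th = 10.3 kΩ

V_th is the open-circuit tap voltage: 18.3 × 24.0/(18.0 + 24.0) = 10.5 V.
With the supply zeroed, R1 and R2 appear in parallel from the tap: R_th = R1‖R2 = (18.0 × 24.0)/42.00 = 10.3 kΩ.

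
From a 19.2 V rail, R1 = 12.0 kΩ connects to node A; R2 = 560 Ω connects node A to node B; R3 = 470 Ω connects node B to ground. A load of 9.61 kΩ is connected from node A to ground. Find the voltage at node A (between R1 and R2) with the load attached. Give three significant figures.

V ≈ 1.38 V

Below node A the series string R2+R3 = 1030 Ω sits in parallel with the 9610 Ω load: 930.3 Ω.
V_A = 19.2 × 930.3/(12000 + 930.3) = 1.38 V.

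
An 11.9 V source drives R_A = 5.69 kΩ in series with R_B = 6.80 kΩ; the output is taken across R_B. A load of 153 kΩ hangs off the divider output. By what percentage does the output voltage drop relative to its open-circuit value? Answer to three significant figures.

The divider's output (Thévenin) resistance is R_A‖R_B = 3.098 kΩ.
Fractional drop under load = R_th/(R_th + R_L) = 3.098 / (3.098 + 153) = 0.01985.
So the output falls by 1.98 %.

1.98 %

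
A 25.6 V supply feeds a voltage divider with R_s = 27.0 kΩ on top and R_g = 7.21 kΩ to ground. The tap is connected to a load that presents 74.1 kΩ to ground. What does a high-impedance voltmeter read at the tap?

V_out ≈ 5.01 V

The load sits in parallel with R_g: R_g‖R_L = (7.21 × 74.1) / (7.21 + 74.1) = 6.571 kΩ.
V_out = 25.6 × 6.571 / (27.0 + 6.571) = 25.6 × 6.571/33.57 = 5.01 V.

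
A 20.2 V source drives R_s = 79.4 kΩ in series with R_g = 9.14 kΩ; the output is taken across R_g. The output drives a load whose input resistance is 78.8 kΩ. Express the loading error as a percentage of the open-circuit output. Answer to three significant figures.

9.42 %

The divider's output (Thévenin) resistance is R_s‖R_g = 8.196 kΩ.
Fractional drop under load = R_th/(R_th + R_L) = 8.196 / (8.196 + 78.8) = 0.09422.
So the output falls by 9.42 %.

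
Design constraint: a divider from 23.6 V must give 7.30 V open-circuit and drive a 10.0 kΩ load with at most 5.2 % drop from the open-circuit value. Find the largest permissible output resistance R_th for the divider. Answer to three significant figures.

R_th ≤ 549 Ω

Loading drop = R_th/(R_th + R_L) ≤ 0.0520, so R_th ≤ R_L · ε/(1−ε) = 10.0 kΩ × 0.0520/0.9480 = 549 Ω.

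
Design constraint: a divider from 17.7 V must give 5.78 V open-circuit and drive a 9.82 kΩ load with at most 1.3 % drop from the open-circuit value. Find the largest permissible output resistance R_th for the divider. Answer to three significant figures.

Loading drop = R_th/(R_th + R_L) ≤ 0.0130, so R_th ≤ R_L · ε/(1−ε) = 9.82 kΩ × 0.0130/0.9870 = 129 Ω.
(Any R1, R2 with R2/(R1+R2) = 0.327 and R1‖R2 ≤ 129 Ω will meet the spec.)

R_th ≤ 129 Ω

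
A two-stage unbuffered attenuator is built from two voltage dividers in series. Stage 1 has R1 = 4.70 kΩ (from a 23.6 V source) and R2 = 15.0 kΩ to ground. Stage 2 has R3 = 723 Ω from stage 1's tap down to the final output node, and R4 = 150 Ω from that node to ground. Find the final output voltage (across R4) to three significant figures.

V_out ≈ 0.605 V

Stage 2 presents R3+R4 = 873.0 Ω as a load on stage 1's tap.
Stage 1's lower leg becomes R2‖(R3+R4) = 825.0 Ω, so V_mid = 23.6 × 825.0/5525 = 3.524 V.
Stage 2 is itself unloaded: V_out = V_mid × R4/(R3+R4) = 3.524 × 150/873.0 = 0.605 V.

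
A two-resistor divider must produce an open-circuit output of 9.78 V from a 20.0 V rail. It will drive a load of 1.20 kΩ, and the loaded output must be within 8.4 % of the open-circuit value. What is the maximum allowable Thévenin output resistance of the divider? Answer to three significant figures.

Loading drop = R_th/(R_th + R_L) ≤ 0.0840, so R_th ≤ R_L · ε/(1−ε) = 1.20 kΩ × 0.0840/0.9160 = 110 Ω.
(Any R1, R2 with R2/(R1+R2) = 0.489 and R1‖R2 ≤ 110 Ω will meet the spec.)

R_th ≤ 110 Ω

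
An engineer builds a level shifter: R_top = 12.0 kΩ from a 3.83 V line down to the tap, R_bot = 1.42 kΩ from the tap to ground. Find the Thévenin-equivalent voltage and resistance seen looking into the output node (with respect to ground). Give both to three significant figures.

V_th = 0.405 V, R_th = 1.27 kΩ

V_th is the open-circuit tap voltage: 3.83 × 1.42/(12.0 + 1.42) = 0.405 V.
With the supply zeroed, R_top and R_bot appear in parallel from the tap: R_th = R_top‖R_bot = (12.0 × 1.42)/13.42 = 1.27 kΩ.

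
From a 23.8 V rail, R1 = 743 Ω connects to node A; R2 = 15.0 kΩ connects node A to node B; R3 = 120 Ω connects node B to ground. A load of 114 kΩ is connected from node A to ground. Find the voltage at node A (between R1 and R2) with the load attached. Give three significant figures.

Below node A the series string R2+R3 = 15120 Ω sits in parallel with the 114000 Ω load: 13350 Ω.
V_A = 23.8 × 13350/(743 + 13350) = 22.5 V.

V ≈ 22.5 V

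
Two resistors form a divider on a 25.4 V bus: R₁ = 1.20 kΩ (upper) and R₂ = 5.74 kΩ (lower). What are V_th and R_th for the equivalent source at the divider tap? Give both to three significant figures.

V_th is the open-circuit tap voltage: 25.4 × 5.74/(1.20 + 5.74) = 21.0 V.
With the supply zeroed, R₁ and R₂ appear in parallel from the tap: R_th = R₁‖R₂ = (1.20 × 5.74)/6.940 = 993 Ω.

V_th = 21.0 V, R_th = 993 Ω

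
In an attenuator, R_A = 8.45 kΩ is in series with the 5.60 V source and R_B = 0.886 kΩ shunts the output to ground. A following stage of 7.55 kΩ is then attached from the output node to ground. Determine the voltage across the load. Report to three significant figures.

V_out ≈ 0.480 V

The load sits in parallel with R_B: R_B‖R_L = (886 × 7550) / (886 + 7550) = 792.9 Ω.
V_out = 5.60 × 792.9 / (8450 + 792.9) = 5.60 × 792.9/9243 = 0.480 V.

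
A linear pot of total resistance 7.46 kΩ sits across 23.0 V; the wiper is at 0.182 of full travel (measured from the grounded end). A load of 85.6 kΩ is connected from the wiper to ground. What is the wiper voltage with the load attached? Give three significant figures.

V ≈ 4.13 V

The wiper splits the pot into (1−α)R = 6.102 kΩ above and αR = 1.358 kΩ below.
Lower section ‖ load = 1.337 kΩ.
V_wiper = 23.0 × 1.337/(6.102 + 1.337) = 4.13 V.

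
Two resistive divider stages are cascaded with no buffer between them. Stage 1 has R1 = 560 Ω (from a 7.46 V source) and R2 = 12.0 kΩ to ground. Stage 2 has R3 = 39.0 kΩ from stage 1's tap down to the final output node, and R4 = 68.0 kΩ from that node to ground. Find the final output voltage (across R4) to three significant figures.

Stage 2 presents R3+R4 = 107000 Ω as a load on stage 1's tap.
Stage 1's lower leg becomes R2‖(R3+R4) = 10790 Ω, so V_mid = 7.46 × 10790/11350 = 7.092 V.
Stage 2 is itself unloaded: V_out = V_mid × R4/(R3+R4) = 7.092 × 68000/107000 = 4.51 V.

V_out ≈ 4.51 V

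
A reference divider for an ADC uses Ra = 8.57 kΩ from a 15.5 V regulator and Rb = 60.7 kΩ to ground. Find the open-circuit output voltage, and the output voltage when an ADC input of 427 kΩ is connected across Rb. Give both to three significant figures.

Unloaded: 13.6 V; loaded: 13.3 V

Open-circuit: V = 15.5 × 60.7/(8.57 + 60.7) = 13.6 V.
With the load, Rb becomes Rb‖R_L = 53.15 kΩ, so V = 15.5 × 53.15/61.72 = 13.3 V.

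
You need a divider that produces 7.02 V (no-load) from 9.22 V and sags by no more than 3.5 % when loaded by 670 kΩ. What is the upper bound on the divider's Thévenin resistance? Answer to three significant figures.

R_th ≤ 24.3 kΩ

Loading drop = R_th/(R_th + R_L) ≤ 0.0350, so R_th ≤ R_L · ε/(1−ε) = 670 kΩ × 0.0350/0.9650 = 24.3 kΩ.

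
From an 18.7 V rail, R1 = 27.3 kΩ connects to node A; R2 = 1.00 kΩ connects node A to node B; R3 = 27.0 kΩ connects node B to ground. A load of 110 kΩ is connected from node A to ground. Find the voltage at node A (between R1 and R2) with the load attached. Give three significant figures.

Below node A the series string R2+R3 = 28.00 kΩ sits in parallel with the 110 kΩ load: 22.32 kΩ.
V_A = 18.7 × 22.32/(27.3 + 22.32) = 8.41 V.

V ≈ 8.41 V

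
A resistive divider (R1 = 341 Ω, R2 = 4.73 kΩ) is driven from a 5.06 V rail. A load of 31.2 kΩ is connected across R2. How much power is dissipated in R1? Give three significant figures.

P ≈ 0.441 mW

Total resistance from the source is R1 + (R2‖R_L) = 4448 Ω, so I = 5.06/4448 Ω = 1.138 mA.
P = I²·R1 = (1.138 mA)² × 341 Ω = 0.441 mW.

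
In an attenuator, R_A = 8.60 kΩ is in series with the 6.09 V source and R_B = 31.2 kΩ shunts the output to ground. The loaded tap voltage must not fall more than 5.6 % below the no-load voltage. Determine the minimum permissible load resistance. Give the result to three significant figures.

Output resistance R_th = R_A‖R_B = (8.60 × 31.2)/39.80 = 6.742 kΩ.
The fractional drop is R_th/(R_th + R_L); requiring this ≤ 0.0560 gives R_L ≥ R_th(1/0.0560 − 1) = 6.742 × 16.86 = 114 kΩ.

R_L(min) ≈ 114 kΩ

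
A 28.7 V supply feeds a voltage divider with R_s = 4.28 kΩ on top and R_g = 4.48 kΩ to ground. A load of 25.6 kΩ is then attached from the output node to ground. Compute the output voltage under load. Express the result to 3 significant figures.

The load sits in parallel with R_g: R_g‖R_L = (4.48 × 25.6) / (4.48 + 25.6) = 3.813 kΩ.
V_out = 28.7 × 3.813 / (4.28 + 3.813) = 28.7 × 3.813/8.093 = 13.5 V.
(Unloaded it would have been 14.7 V.)

V_out ≈ 13.5 V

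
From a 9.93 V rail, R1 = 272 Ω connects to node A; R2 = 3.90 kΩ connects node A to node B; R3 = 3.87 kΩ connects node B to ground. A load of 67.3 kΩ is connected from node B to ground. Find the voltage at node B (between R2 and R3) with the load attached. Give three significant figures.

At node B, R3 is in parallel with the load: R3‖R_L = 3660 Ω.
Below node A the resistance is R2 + (R3‖R_L) = 7560 Ω, so V_A = 9.93 × 7560/7832 = 9.585 V.
Then V_B = V_A × (R3‖R_L)/(R2 + R3‖R_L) = 9.585 × 3660/7560 = 4.64 V.

V ≈ 4.64 V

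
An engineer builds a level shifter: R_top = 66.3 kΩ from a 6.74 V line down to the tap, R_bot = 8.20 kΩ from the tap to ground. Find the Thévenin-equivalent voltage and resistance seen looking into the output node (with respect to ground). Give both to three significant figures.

V_th is the open-circuit tap voltage: 6.74 × 8.20/(66.3 + 8.20) = 0.742 V.
With the supply zeroed, R_top and R_bot appear in parallel from the tap: R_th = R_top‖R_bot = (66.3 × 8.20)/74.50 = 7.30 kΩ.

V_th = 0.742 V, R_th = 7.30 kΩ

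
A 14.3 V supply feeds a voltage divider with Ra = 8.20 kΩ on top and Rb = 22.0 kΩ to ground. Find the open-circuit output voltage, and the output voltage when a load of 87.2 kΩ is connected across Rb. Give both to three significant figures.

Unloaded: 10.4 V; loaded: 9.75 V

Open-circuit: V = 14.3 × 22.0/(8.20 + 22.0) = 10.4 V.
With the load, Rb becomes Rb‖R_L = 17.57 kΩ, so V = 14.3 × 17.57/25.77 = 9.75 V.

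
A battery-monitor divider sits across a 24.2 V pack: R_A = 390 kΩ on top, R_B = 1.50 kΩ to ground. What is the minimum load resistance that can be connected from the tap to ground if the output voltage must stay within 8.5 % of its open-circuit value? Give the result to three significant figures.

Output resistance R_th = R_A‖R_B = (390 × 1.50)/391.5 = 1.494 kΩ.
The fractional drop is R_th/(R_th + R_L); requiring this ≤ 0.0850 gives R_L ≥ R_th(1/0.0850 − 1) = 1.494 × 10.76 = 16.1 kΩ.

R_L(min) ≈ 16.1 kΩ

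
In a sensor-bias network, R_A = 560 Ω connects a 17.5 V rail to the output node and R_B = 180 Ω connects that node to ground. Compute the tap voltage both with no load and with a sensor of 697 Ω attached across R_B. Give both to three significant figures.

Open-circuit: V = 17.5 × 180/(560 + 180) = 4.26 V.
With the load, R_B becomes R_B‖R_L = 143.1 Ω, so V = 17.5 × 143.1/703.1 = 3.56 V.

Unloaded: 4.26 V; loaded: 3.56 V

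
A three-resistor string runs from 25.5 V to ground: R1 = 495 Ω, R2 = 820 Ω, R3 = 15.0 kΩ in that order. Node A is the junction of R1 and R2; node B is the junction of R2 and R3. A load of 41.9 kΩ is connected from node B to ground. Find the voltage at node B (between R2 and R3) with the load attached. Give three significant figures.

V ≈ 22.8 V

At node B, R3 is in parallel with the load: R3‖R_L = 11050 Ω.
Below node A the resistance is R2 + (R3‖R_L) = 11870 Ω, so V_A = 25.5 × 11870/12360 = 24.48 V.
Then V_B = V_A × (R3‖R_L)/(R2 + R3‖R_L) = 24.48 × 11050/11870 = 22.8 V.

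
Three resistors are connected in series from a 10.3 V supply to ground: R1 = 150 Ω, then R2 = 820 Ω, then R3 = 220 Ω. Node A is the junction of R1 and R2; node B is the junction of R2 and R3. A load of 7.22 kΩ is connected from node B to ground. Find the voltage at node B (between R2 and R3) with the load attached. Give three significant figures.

V ≈ 1.86 V

At node B, R3 is in parallel with the load: R3‖R_L = 213.5 Ω.
Below node A the resistance is R2 + (R3‖R_L) = 1033 Ω, so V_A = 10.3 × 1033/1183 = 8.995 V.
Then V_B = V_A × (R3‖R_L)/(R2 + R3‖R_L) = 8.995 × 213.5/1033 = 1.86 V.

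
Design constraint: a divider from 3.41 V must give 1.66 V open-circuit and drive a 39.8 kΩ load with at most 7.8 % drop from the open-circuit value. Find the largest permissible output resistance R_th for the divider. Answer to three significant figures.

R_th ≤ 3.37 kΩ

Loading drop = R_th/(R_th + R_L) ≤ 0.0780, so R_th ≤ R_L · ε/(1−ε) = 39.8 kΩ × 0.0780/0.9220 = 3.37 kΩ.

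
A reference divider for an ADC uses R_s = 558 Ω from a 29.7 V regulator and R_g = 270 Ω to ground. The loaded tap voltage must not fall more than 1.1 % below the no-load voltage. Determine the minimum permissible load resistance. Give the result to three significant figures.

R_L(min) ≈ 16.4 kΩ

Output resistance R_th = R_s‖R_g = (558 × 270)/828.0 = 182.0 Ω.
The fractional drop is R_th/(R_th + R_L); requiring this ≤ 0.0110 gives R_L ≥ R_th(1/0.0110 − 1) = 182.0 × 89.91 = 16.4 kΩ.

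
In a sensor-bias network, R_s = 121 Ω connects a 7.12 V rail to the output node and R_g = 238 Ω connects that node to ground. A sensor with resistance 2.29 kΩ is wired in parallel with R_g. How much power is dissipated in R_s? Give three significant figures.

P ≈ 54.1 mW

Total resistance from the source is R_s + (R_g‖R_L) = 336.6 Ω, so I = 7.12/336.6 Ω = 21.15 mA.
P = I²·R_s = (21.15 mA)² × 121 Ω = 54.1 mW.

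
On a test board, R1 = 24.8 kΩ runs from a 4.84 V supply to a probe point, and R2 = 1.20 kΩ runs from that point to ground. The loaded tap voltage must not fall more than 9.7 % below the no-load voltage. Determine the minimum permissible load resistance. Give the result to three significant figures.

Output resistance R_th = R1‖R2 = (24.8 × 1.20)/26.00 = 1.145 kΩ.
The fractional drop is R_th/(R_th + R_L); requiring this ≤ 0.0970 gives R_L ≥ R_th(1/0.0970 − 1) = 1.145 × 9.309 = 10.7 kΩ.

R_L(min) ≈ 10.7 kΩ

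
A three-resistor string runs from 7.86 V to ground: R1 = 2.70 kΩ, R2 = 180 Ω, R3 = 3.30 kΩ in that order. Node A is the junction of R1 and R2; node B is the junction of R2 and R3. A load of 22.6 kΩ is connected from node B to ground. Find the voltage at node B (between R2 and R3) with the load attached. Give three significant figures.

V ≈ 3.93 V

At node B, R3 is in parallel with the load: R3‖R_L = 2880 Ω.
Below node A the resistance is R2 + (R3‖R_L) = 3060 Ω, so V_A = 7.86 × 3060/5760 = 4.175 V.
Then V_B = V_A × (R3‖R_L)/(R2 + R3‖R_L) = 4.175 × 2880/3060 = 3.93 V.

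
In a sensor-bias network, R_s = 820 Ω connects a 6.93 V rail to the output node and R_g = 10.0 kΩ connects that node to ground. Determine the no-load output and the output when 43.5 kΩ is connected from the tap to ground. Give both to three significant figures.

Open-circuit: V = 6.93 × 10000/(820 + 10000) = 6.40 V.
With the load, R_g becomes R_g‖R_L = 8131 Ω, so V = 6.93 × 8131/8951 = 6.30 V.

Unloaded: 6.40 V; loaded: 6.30 V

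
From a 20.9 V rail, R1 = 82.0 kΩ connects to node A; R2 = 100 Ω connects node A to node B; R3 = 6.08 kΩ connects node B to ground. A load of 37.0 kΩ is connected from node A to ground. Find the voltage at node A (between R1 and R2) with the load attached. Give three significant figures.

Below node A the series string R2+R3 = 6180 Ω sits in parallel with the 37000 Ω load: 5296 Ω.
V_A = 20.9 × 5296/(82000 + 5296) = 1.27 V.

V ≈ 1.27 V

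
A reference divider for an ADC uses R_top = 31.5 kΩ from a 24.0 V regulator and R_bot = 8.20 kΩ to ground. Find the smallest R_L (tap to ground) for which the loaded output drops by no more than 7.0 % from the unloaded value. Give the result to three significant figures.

R_L(min) ≈ 86.4 kΩ

Output resistance R_th = R_top‖R_bot = (31.5 × 8.20)/39.70 = 6.506 kΩ.
The fractional drop is R_th/(R_th + R_L); requiring this ≤ 0.0700 gives R_L ≥ R_th(1/0.0700 − 1) = 6.506 × 13.29 = 86.4 kΩ.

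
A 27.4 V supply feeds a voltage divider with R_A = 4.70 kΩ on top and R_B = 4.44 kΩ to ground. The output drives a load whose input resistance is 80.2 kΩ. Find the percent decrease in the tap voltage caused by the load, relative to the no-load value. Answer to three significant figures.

The divider's output (Thévenin) resistance is R_A‖R_B = 2.283 kΩ.
Fractional drop under load = R_th/(R_th + R_L) = 2.283 / (2.283 + 80.2) = 0.02768.
So the output falls by 2.77 %.

2.77 %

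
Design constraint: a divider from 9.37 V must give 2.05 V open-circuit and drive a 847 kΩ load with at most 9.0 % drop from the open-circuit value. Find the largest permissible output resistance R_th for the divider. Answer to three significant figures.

R_th ≤ 83.8 kΩ

Loading drop = R_th/(R_th + R_L) ≤ 0.0900, so R_th ≤ R_L · ε/(1−ε) = 847 kΩ × 0.0900/0.9100 = 83.8 kΩ.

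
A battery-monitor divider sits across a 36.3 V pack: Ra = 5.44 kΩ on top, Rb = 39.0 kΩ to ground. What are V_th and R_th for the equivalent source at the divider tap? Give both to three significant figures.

V_th is the open-circuit tap voltage: 36.3 × 39.0/(5.44 + 39.0) = 31.9 V.
With the supply zeroed, Ra and Rb appear in parallel from the tap: R_th = Ra‖Rb = (5.44 × 39.0)/44.44 = 4.77 kΩ.

V_th = 31.9 V, R_th = 4.77 kΩ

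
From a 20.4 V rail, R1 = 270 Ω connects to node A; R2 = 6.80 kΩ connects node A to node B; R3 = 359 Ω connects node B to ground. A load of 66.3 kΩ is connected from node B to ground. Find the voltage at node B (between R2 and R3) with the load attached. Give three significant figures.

V ≈ 0.981 V

At node B, R3 is in parallel with the load: R3‖R_L = 357.1 Ω.
Below node A the resistance is R2 + (R3‖R_L) = 7157 Ω, so V_A = 20.4 × 7157/7427 = 19.66 V.
Then V_B = V_A × (R3‖R_L)/(R2 + R3‖R_L) = 19.66 × 357.1/7157 = 0.981 V.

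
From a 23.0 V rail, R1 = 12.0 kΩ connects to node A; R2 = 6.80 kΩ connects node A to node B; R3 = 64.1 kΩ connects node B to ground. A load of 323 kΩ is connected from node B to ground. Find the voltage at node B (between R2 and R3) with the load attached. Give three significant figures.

At node B, R3 is in parallel with the load: R3‖R_L = 53.49 kΩ.
Below node A the resistance is R2 + (R3‖R_L) = 60.29 kΩ, so V_A = 23.0 × 60.29/72.29 = 19.18 V.
Then V_B = V_A × (R3‖R_L)/(R2 + R3‖R_L) = 19.18 × 53.49/60.29 = 17.0 V.

V ≈ 17.0 V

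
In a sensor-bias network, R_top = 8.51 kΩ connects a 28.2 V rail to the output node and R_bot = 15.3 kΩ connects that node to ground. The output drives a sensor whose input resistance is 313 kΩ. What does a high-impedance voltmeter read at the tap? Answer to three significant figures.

The load sits in parallel with R_bot: R_bot‖R_L = (15.3 × 313) / (15.3 + 313) = 14.59 kΩ.
V_out = 28.2 × 14.59 / (8.51 + 14.59) = 28.2 × 14.59/23.10 = 17.8 V.

V_out ≈ 17.8 V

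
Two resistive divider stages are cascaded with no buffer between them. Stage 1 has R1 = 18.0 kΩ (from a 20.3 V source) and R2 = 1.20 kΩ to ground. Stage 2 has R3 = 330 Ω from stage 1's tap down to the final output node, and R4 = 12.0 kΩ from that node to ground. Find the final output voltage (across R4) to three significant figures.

V_out ≈ 1.13 V

Stage 2 presents R3+R4 = 12330 Ω as a load on stage 1's tap.
Stage 1's lower leg becomes R2‖(R3+R4) = 1094 Ω, so V_mid = 20.3 × 1094/19090 = 1.163 V.
Stage 2 is itself unloaded: V_out = V_mid × R4/(R3+R4) = 1.163 × 12000/12330 = 1.13 V.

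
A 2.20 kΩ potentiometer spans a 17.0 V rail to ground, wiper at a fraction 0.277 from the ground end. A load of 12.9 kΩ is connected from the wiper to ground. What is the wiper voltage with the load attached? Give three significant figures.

V ≈ 4.55 V

The wiper splits the pot into (1−α)R = 1591 Ω above and αR = 609.4 Ω below.
Lower section ‖ load = 581.9 Ω.
V_wiper = 17.0 × 581.9/(1591 + 581.9) = 4.55 V.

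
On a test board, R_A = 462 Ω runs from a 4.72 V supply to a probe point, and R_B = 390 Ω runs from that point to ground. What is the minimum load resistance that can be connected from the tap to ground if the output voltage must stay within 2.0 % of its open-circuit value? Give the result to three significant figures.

Output resistance R_th = R_A‖R_B = (462 × 390)/852.0 = 211.5 Ω.
The fractional drop is R_th/(R_th + R_L); requiring this ≤ 0.0200 gives R_L ≥ R_th(1/0.0200 − 1) = 211.5 × 49.00 = 10.4 kΩ.

R_L(min) ≈ 10.4 kΩ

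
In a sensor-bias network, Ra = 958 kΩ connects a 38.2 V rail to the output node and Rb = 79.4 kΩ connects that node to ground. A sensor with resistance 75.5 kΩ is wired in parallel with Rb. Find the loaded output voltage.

The load sits in parallel with Rb: Rb‖R_L = (79.4 × 75.5) / (79.4 + 75.5) = 38.70 kΩ.
V_out = 38.2 × 38.70 / (958 + 38.70) = 38.2 × 38.70/996.7 = 1.48 V.

V_out ≈ 1.48 V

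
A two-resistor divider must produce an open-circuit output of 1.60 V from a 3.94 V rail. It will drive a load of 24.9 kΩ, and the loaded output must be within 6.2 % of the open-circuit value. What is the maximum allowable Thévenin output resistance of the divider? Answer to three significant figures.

R_th ≤ 1.65 kΩ

Loading drop = R_th/(R_th + R_L) ≤ 0.0620, so R_th ≤ R_L · ε/(1−ε) = 24.9 kΩ × 0.0620/0.9380 = 1.65 kΩ.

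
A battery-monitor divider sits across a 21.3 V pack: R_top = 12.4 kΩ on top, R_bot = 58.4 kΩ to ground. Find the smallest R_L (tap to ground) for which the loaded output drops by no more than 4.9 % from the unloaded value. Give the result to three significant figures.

R_L(min) ≈ 199 kΩ

Output resistance R_th = R_top‖R_bot = (12.4 × 58.4)/70.80 = 10.23 kΩ.
The fractional drop is R_th/(R_th + R_L); requiring this ≤ 0.0490 gives R_L ≥ R_th(1/0.0490 − 1) = 10.23 × 19.41 = 199 kΩ.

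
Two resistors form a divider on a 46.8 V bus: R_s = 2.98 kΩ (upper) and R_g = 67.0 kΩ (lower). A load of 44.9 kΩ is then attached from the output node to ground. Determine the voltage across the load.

The load sits in parallel with R_g: R_g‖R_L = (67.0 × 44.9) / (67.0 + 44.9) = 26.88 kΩ.
V_out = 46.8 × 26.88 / (2.98 + 26.88) = 46.8 × 26.88/29.86 = 42.1 V.
(Unloaded it would have been 44.8 V.)

V_out ≈ 42.1 V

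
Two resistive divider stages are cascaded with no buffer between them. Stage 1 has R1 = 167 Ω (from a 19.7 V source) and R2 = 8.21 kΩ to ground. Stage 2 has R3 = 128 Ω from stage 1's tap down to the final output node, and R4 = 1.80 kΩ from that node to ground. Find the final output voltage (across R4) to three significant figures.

V_out ≈ 16.6 V

Stage 2 presents R3+R4 = 1928 Ω as a load on stage 1's tap.
Stage 1's lower leg becomes R2‖(R3+R4) = 1561 Ω, so V_mid = 19.7 × 1561/1728 = 17.80 V.
Stage 2 is itself unloaded: V_out = V_mid × R4/(R3+R4) = 17.80 × 1800/1928 = 16.6 V.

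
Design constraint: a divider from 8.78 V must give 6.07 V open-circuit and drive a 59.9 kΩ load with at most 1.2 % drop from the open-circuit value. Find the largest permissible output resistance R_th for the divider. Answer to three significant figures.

Loading drop = R_th/(R_th + R_L) ≤ 0.0120, so R_th ≤ R_L · ε/(1−ε) = 59.9 kΩ × 0.0120/0.9880 = 728 Ω.

R_th ≤ 728 Ω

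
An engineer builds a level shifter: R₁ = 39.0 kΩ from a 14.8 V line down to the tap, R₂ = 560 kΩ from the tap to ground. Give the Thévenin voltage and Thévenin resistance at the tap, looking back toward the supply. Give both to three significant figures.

V_th = 13.8 V, R_th = 36.5 kΩ

V_th is the open-circuit tap voltage: 14.8 × 560/(39.0 + 560) = 13.8 V.
With the supply zeroed, R₁ and R₂ appear in parallel from the tap: R_th = R₁‖R₂ = (39.0 × 560)/599.0 = 36.5 kΩ.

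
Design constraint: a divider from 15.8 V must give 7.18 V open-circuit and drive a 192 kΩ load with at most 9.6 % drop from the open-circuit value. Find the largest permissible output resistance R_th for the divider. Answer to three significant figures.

R_th ≤ 20.4 kΩ

Loading drop = R_th/(R_th + R_L) ≤ 0.0960, so R_th ≤ R_L · ε/(1−ε) = 192 kΩ × 0.0960/0.9040 = 20.4 kΩ.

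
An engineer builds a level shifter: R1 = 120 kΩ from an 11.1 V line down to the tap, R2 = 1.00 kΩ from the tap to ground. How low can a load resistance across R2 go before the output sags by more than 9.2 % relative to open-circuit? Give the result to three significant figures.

R_L(min) ≈ 9.79 kΩ

Output resistance R_th = R1‖R2 = (120000 × 1000)/121000 = 991.7 Ω.
The fractional drop is R_th/(R_th + R_L); requiring this ≤ 0.0920 gives R_L ≥ R_th(1/0.0920 − 1) = 991.7 × 9.870 = 9.79 kΩ.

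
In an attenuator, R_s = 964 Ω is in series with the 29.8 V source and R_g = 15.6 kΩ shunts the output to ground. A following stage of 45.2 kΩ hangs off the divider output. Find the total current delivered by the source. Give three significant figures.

I ≈ 2.37 mA

R_g‖R_L = 11600 Ω, so the source sees R_s + R_g‖R_L = 12560 Ω.
I = 29.8 V / 12560 Ω = 2.37 mA.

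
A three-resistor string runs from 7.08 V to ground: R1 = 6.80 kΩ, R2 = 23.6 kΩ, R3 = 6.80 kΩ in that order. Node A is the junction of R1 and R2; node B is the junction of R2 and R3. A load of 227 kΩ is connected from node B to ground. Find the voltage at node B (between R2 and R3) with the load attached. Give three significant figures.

V ≈ 1.26 V

At node B, R3 is in parallel with the load: R3‖R_L = 6.602 kΩ.
Below node A the resistance is R2 + (R3‖R_L) = 30.20 kΩ, so V_A = 7.08 × 30.20/37.00 = 5.779 V.
Then V_B = V_A × (R3‖R_L)/(R2 + R3‖R_L) = 5.779 × 6.602/30.20 = 1.26 V.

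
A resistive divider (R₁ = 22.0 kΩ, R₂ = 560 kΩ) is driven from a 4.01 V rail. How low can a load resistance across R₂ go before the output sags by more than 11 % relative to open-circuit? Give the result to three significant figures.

Output resistance R_th = R₁‖R₂ = (22.0 × 560)/582.0 = 21.17 kΩ.
The fractional drop is R_th/(R_th + R_L); requiring this ≤ 0.110 gives R_L ≥ R_th(1/0.110 − 1) = 21.17 × 8.091 = 171 kΩ.

R_L(min) ≈ 171 kΩ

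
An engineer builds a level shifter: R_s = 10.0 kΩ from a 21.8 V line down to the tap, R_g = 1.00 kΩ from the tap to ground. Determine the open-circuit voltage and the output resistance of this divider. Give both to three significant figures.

V_th is the open-circuit tap voltage: 21.8 × 1.00/(10.0 + 1.00) = 1.98 V.
With the supply zeroed, R_s and R_g appear in parallel from the tap: R_th = R_s‖R_g = (10.0 × 1.00)/11.00 = 909 Ω.

V_th = 1.98 V, R_th = 909 Ω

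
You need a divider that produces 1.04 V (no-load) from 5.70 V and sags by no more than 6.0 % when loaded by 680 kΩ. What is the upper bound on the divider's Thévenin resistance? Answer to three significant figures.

R_th ≤ 43.4 kΩ

Loading drop = R_th/(R_th + R_L) ≤ 0.0600, so R_th ≤ R_L · ε/(1−ε) = 680 kΩ × 0.0600/0.9400 = 43.4 kΩ.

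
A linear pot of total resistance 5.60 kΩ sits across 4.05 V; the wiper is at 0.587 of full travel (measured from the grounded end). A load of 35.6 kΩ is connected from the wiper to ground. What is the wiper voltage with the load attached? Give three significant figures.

V ≈ 2.29 V

The wiper splits the pot into (1−α)R = 2.313 kΩ above and αR = 3.287 kΩ below.
Lower section ‖ load = 3.009 kΩ.
V_wiper = 4.05 × 3.009/(2.313 + 3.009) = 2.29 V.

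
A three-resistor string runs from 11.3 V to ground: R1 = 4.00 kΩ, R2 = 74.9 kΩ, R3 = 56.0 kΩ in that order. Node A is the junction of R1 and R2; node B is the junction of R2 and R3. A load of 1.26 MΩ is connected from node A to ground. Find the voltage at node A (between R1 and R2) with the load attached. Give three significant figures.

V ≈ 10.9 V

Below node A the series string R2+R3 = 130.9 kΩ sits in parallel with the 1260 kΩ load: 118.6 kΩ.
V_A = 11.3 × 118.6/(4.00 + 118.6) = 10.9 V.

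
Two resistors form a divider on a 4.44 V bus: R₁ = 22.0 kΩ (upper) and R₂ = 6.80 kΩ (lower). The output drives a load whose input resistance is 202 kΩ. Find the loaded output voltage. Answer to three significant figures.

V_out ≈ 1.02 V

The load sits in parallel with R₂: R₂‖R_L = (6.80 × 202) / (6.80 + 202) = 6.579 kΩ.
V_out = 4.44 × 6.579 / (22.0 + 6.579) = 4.44 × 6.579/28.58 = 1.02 V.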